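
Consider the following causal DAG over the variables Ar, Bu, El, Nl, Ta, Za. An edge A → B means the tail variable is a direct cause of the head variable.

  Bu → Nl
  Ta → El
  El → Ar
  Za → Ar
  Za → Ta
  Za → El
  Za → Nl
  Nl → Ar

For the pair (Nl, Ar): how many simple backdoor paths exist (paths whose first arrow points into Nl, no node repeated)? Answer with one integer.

3

A backdoor path from Nl to Ar is any simple undirected path whose first edge points into Nl (i.e. leaves Nl via a parent).
Parents of Nl: {Bu, Za}.
Enumerating:
  P1: Nl <- Za -> Ta -> El -> Ar
  P2: Nl <- Za -> El -> Ar
  P3: Nl <- Za -> Ar
That exhausts the simple backdoor paths. Count: 3.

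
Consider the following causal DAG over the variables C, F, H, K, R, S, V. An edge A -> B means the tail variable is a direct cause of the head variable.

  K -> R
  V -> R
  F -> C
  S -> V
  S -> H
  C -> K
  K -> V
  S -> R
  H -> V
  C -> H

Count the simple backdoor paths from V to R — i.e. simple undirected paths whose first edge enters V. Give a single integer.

A backdoor path from V to R is any simple undirected path whose first edge points into V (i.e. leaves V via a parent).
Parents of V: {H, K, S}.
Enumerating:
  P1: V <- S -> H <- C -> K -> R
  P2: V <- S -> R
  P3: V <- K <- C -> H <- S -> R
  P4: V <- K -> R
  P5: V <- H <- S -> R
  P6: V <- H <- C -> K -> R
That exhausts the simple backdoor paths. Count: 6.

6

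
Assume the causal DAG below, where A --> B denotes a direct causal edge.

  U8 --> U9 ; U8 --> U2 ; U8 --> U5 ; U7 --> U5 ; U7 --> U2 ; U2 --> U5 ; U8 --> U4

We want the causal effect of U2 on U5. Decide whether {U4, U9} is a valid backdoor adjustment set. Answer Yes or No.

Backdoor paths from U2 to U5 (paths whose first edge points into U2):
  P1: U2 <- U8 -> U5
  P2: U2 <- U7 -> U5
Condition 1 (no descendant of U2 in the set): holds — descendants of U2 are {U5}; none are in {U4, U9}.
Condition 2 (every backdoor path blocked by {U4, U9}):
  P1: open — no interior node is in the conditioning set.
  P2: open — no interior node is in the conditioning set.
{U4, U9} does not satisfy the backdoor criterion.

No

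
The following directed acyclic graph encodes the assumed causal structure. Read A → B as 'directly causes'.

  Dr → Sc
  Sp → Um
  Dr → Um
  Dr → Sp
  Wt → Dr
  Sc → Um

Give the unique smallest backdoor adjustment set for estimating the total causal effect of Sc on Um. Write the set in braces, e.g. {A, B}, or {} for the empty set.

{Dr}

Variables eligible for adjustment (non-descendants of Sc, excluding Sc and Um): {Dr, Sp, Wt}.
Backdoor paths from Sc to Um:
  P1: Sc <- Dr -> Sp -> Um
  P2: Sc <- Dr -> Um
The empty set is not sufficient: P1 (Sc <- Dr -> Sp -> Um) has no collider blocking it and no conditioned non-collider, so it is open.
Try {Dr}:
  P1: blocked at fork node Dr ∈ conditioning set.
  P2: blocked at fork node Dr ∈ conditioning set.
{Dr} contains no descendant of Sc and blocks every backdoor path.
No other singleton works — e.g. {Wt} leaves P1 open — so {Dr} is the unique smallest valid adjustment set.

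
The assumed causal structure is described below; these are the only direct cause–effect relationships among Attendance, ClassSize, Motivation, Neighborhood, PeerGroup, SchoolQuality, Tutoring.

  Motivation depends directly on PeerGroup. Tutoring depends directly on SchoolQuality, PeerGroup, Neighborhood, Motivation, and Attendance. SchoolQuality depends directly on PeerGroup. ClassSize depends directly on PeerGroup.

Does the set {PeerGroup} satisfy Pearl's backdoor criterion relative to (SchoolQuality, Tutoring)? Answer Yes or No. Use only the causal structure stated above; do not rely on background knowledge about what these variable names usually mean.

Backdoor paths from SchoolQuality to Tutoring (paths whose first edge points into SchoolQuality):
  P1: SchoolQuality <- PeerGroup -> Motivation -> Tutoring
  P2: SchoolQuality <- PeerGroup -> Tutoring
Condition 1 (no descendant of SchoolQuality in the set): holds — descendants of SchoolQuality are {Tutoring}; none are in {PeerGroup}.
Condition 2 (every backdoor path blocked by {PeerGroup}):
  P1: blocked at fork node PeerGroup ∈ conditioning set.
  P2: blocked at fork node PeerGroup ∈ conditioning set.
{PeerGroup} satisfies the backdoor criterion.

Yes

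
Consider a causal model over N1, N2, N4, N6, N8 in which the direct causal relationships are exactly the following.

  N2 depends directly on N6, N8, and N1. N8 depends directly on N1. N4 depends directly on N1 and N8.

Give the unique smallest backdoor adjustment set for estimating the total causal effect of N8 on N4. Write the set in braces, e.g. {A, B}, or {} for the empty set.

{N1}

Variables eligible for adjustment (non-descendants of N8, excluding N8 and N4): {N1, N6}.
Backdoor paths from N8 to N4:
  P1: N8 <- N1 -> N4
The empty set is not sufficient: P1 (N8 <- N1 -> N4) has no collider blocking it and no conditioned non-collider, so it is open.
Try {N1}:
  P1: blocked at fork node N1 ∈ conditioning set.
{N1} contains no descendant of N8 and blocks every backdoor path.
No other singleton works — e.g. {N6} leaves P1 open — so {N1} is the unique smallest valid adjustment set.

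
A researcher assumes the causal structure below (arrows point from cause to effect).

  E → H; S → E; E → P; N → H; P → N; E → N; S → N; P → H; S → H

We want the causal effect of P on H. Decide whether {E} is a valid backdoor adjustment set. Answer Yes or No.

Yes

Backdoor paths from P to H (paths whose first edge points into P):
  P1: P <- E <- S -> N -> H
  P2: P <- E <- S -> H
  P3: P <- E -> N <- S -> H
  P4: P <- E -> N -> H
  P5: P <- E -> H
Condition 1 (no descendant of P in the set): holds — descendants of P are {H, N}; none are in {E}.
Condition 2 (every backdoor path blocked by {E}):
  P1: blocked at chain node E ∈ conditioning set.
  P2: blocked at chain node E ∈ conditioning set.
  P3: blocked at fork node E ∈ conditioning set.
  P4: blocked at fork node E ∈ conditioning set.
  P5: blocked at fork node E ∈ conditioning set.
{E} satisfies the backdoor criterion.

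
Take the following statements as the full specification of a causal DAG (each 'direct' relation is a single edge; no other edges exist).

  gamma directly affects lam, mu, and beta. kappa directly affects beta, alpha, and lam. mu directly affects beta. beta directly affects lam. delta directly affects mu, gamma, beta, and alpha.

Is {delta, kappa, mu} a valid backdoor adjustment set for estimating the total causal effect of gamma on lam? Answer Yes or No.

No

Backdoor paths from gamma to lam (paths whose first edge points into gamma):
  P1: gamma <- delta -> mu -> beta <- kappa -> lam
  P2: gamma <- delta -> mu -> beta -> lam
  P3: gamma <- delta -> beta <- kappa -> lam
  P4: gamma <- delta -> beta -> lam
  P5: gamma <- delta -> alpha <- kappa -> beta -> lam
  P6: gamma <- delta -> alpha <- kappa -> lam
Condition 1 (no descendant of gamma in the set): FAILS — mu is a descendant of gamma.
Condition 2 (every backdoor path blocked by {delta, kappa, mu}):
  P1: blocked at fork node delta ∈ conditioning set.
  P2: blocked at fork node delta ∈ conditioning set.
  P3: blocked at fork node delta ∈ conditioning set.
  P4: blocked at fork node delta ∈ conditioning set.
  P5: blocked at fork node delta ∈ conditioning set.
  P6: blocked at fork node delta ∈ conditioning set.
{delta, kappa, mu} does not satisfy the backdoor criterion.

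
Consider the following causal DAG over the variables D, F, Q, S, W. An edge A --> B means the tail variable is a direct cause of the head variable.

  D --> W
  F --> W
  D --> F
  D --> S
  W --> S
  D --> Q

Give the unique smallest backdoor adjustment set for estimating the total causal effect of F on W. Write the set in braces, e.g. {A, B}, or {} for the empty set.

Variables eligible for adjustment (non-descendants of F, excluding F and W): {D, Q}.
Backdoor paths from F to W:
  P1: F <- D -> W
  P2: F <- D -> S <- W
The empty set is not sufficient: P1 (F <- D -> W) has no collider blocking it and no conditioned non-collider, so it is open.
Try {D}:
  P1: blocked at fork node D ∈ conditioning set.
  P2: blocked at fork node D ∈ conditioning set.
{D} contains no descendant of F and blocks every backdoor path.
No other singleton works — e.g. {Q} leaves P1 open — so {D} is the unique smallest valid adjustment set.

{D}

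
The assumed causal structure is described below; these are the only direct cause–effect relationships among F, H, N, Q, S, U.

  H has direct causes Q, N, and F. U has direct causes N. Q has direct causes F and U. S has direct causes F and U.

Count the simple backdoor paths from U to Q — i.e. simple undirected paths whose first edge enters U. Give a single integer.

2

A backdoor path from U to Q is any simple undirected path whose first edge points into U (i.e. leaves U via a parent).
Parents of U: {N}.
Enumerating:
  P1: U <- N -> H <- F -> Q
  P2: U <- N -> H <- Q
That exhausts the simple backdoor paths. Count: 2.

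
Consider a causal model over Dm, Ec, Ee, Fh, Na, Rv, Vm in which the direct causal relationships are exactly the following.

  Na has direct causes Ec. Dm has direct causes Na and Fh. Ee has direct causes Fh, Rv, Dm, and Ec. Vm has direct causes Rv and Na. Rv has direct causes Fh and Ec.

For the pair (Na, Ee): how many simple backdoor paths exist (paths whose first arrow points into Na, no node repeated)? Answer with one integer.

4

A backdoor path from Na to Ee is any simple undirected path whose first edge points into Na (i.e. leaves Na via a parent).
Parents of Na: {Ec}.
Enumerating:
  P1: Na <- Ec -> Rv <- Fh -> Dm -> Ee
  P2: Na <- Ec -> Rv <- Fh -> Ee
  P3: Na <- Ec -> Rv -> Ee
  P4: Na <- Ec -> Ee
That exhausts the simple backdoor paths. Count: 4.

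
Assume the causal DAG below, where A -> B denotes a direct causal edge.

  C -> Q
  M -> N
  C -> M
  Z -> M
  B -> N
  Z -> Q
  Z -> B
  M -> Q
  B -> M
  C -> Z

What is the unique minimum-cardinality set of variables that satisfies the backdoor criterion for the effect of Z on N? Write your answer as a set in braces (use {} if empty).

Variables eligible for adjustment (non-descendants of Z, excluding Z and N): {C}.
Backdoor paths from Z to N:
  P1: Z <- C -> M <- B -> N
  P2: Z <- C -> M -> N
  P3: Z <- C -> Q <- M <- B -> N
  P4: Z <- C -> Q <- M -> N
The empty set is not sufficient: P2 (Z <- C -> M -> N) has no collider blocking it and no conditioned non-collider, so it is open.
Try {C}:
  P1: blocked at fork node C ∈ conditioning set.
  P2: blocked at fork node C ∈ conditioning set.
  P3: blocked at fork node C ∈ conditioning set.
  P4: blocked at fork node C ∈ conditioning set.
{C} contains no descendant of Z and blocks every backdoor path.
{C} is the unique smallest valid adjustment set.

{C}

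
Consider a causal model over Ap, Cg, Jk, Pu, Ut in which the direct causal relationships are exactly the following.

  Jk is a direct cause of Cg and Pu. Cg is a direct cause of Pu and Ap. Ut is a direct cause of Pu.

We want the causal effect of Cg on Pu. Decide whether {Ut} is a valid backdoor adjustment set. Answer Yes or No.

Backdoor paths from Cg to Pu (paths whose first edge points into Cg):
  P1: Cg <- Jk -> Pu
Condition 1 (no descendant of Cg in the set): holds — descendants of Cg are {Ap, Pu}; none are in {Ut}.
Condition 2 (every backdoor path blocked by {Ut}):
  P1: open — no interior node is in the conditioning set.
{Ut} does not satisfy the backdoor criterion.

No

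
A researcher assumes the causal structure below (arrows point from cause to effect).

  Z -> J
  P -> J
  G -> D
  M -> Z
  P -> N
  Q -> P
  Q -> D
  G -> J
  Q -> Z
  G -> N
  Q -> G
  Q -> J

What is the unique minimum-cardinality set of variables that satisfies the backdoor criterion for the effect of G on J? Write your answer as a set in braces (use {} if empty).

Variables eligible for adjustment (non-descendants of G, excluding G and J): {M, P, Q, Z}.
Backdoor paths from G to J:
  P1: G <- Q -> Z -> J
  P2: G <- Q -> P -> J
  P3: G <- Q -> J
The empty set is not sufficient: P1 (G <- Q -> Z -> J) has no collider blocking it and no conditioned non-collider, so it is open.
Try {Q}:
  P1: blocked at fork node Q ∈ conditioning set.
  P2: blocked at fork node Q ∈ conditioning set.
  P3: blocked at fork node Q ∈ conditioning set.
{Q} contains no descendant of G and blocks every backdoor path.
No other singleton works — e.g. {M} leaves P1 open — so {Q} is the unique smallest valid adjustment set.

{Q}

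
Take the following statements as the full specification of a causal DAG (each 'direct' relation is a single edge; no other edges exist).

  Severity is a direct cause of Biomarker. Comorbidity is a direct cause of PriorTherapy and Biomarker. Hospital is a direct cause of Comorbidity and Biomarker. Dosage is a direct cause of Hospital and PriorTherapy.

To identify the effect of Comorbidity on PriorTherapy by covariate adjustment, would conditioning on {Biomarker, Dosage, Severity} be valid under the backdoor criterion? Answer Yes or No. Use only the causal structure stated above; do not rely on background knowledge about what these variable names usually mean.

Backdoor paths from Comorbidity to PriorTherapy (paths whose first edge points into Comorbidity):
  P1: Comorbidity <- Hospital <- Dosage -> PriorTherapy
Condition 1 (no descendant of Comorbidity in the set): FAILS — Biomarker is a descendant of Comorbidity.
Condition 2 (every backdoor path blocked by {Biomarker, Dosage, Severity}):
  P1: blocked at fork node Dosage ∈ conditioning set.
{Biomarker, Dosage, Severity} does not satisfy the backdoor criterion.

No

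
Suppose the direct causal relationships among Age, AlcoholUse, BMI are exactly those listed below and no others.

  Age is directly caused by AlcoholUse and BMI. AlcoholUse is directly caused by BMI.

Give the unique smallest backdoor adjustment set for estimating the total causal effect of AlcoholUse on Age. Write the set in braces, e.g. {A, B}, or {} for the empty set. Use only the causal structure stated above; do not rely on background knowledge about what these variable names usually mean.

Variables eligible for adjustment (non-descendants of AlcoholUse, excluding AlcoholUse and Age): {BMI}.
Backdoor paths from AlcoholUse to Age:
  P1: AlcoholUse <- BMI -> Age
The empty set is not sufficient: P1 (AlcoholUse <- BMI -> Age) has no collider blocking it and no conditioned non-collider, so it is open.
Try {BMI}:
  P1: blocked at fork node BMI ∈ conditioning set.
{BMI} contains no descendant of AlcoholUse and blocks every backdoor path.
{BMI} is the unique smallest valid adjustment set.

{BMI}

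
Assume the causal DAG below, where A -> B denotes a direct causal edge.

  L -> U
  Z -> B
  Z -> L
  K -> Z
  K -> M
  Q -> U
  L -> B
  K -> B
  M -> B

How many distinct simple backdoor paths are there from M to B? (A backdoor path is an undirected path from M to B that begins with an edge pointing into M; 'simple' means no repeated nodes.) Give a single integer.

A backdoor path from M to B is any simple undirected path whose first edge points into M (i.e. leaves M via a parent).
Parents of M: {K}.
Enumerating:
  P1: M <- K -> Z -> L -> B
  P2: M <- K -> Z -> B
  P3: M <- K -> B
That exhausts the simple backdoor paths. Count: 3.

3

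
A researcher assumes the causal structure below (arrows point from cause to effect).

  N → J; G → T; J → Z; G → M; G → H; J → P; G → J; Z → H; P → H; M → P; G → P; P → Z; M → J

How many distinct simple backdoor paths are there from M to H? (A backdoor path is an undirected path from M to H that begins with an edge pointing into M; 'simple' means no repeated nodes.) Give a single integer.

A backdoor path from M to H is any simple undirected path whose first edge points into M (i.e. leaves M via a parent).
Parents of M: {G}.
Enumerating:
  P1: M <- G -> J -> P -> Z -> H
  P2: M <- G -> J -> P -> H
  P3: M <- G -> J -> Z <- P -> H
  P4: M <- G -> J -> Z -> H
  P5: M <- G -> P <- J -> Z -> H
  P6: M <- G -> P -> Z -> H
  P7: M <- G -> P -> H
  P8: M <- G -> H
That exhausts the simple backdoor paths. Count: 8.

8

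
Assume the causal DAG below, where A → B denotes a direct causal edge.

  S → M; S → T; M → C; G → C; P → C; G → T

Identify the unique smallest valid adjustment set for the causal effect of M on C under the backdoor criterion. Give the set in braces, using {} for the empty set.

{}

Variables eligible for adjustment (non-descendants of M, excluding M and C): {G, P, S, T}.
Backdoor paths from M to C:
  P1: M <- S -> T <- G -> C
Each backdoor path contains an unconditioned collider, so every path is already blocked with the empty conditioning set:
  P1: blocked at collider T (neither it nor any descendant is in the conditioning set).
The empty set is therefore the unique smallest valid set.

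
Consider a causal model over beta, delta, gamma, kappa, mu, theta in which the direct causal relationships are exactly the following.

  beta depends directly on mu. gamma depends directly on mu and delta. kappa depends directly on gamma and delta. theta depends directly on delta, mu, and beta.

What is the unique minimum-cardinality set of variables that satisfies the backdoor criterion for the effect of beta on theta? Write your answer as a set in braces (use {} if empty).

Variables eligible for adjustment (non-descendants of beta, excluding beta and theta): {delta, gamma, kappa, mu}.
Backdoor paths from beta to theta:
  P1: beta <- mu -> gamma <- delta -> theta
  P2: beta <- mu -> gamma -> kappa <- delta -> theta
  P3: beta <- mu -> theta
The empty set is not sufficient: P3 (beta <- mu -> theta) has no collider blocking it and no conditioned non-collider, so it is open.
Try {mu}:
  P1: blocked at fork node mu ∈ conditioning set.
  P2: blocked at fork node mu ∈ conditioning set.
  P3: blocked at fork node mu ∈ conditioning set.
{mu} contains no descendant of beta and blocks every backdoor path.
No other singleton works — e.g. {delta} leaves P3 open — so {mu} is the unique smallest valid adjustment set.

{mu}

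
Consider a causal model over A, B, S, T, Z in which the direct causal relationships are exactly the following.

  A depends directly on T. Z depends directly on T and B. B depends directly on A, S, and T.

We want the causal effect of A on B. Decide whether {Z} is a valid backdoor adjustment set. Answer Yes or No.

Backdoor paths from A to B (paths whose first edge points into A):
  P1: A <- T -> B
  P2: A <- T -> Z <- B
Condition 1 (no descendant of A in the set): FAILS — Z is a descendant of A.
Condition 2 (every backdoor path blocked by {Z}):
  P1: open — no interior node is in the conditioning set.
  P2: open — collider(s) Z are conditioned on (or have a conditioned descendant) and no non-collider on the path is in the set.
{Z} does not satisfy the backdoor criterion.

No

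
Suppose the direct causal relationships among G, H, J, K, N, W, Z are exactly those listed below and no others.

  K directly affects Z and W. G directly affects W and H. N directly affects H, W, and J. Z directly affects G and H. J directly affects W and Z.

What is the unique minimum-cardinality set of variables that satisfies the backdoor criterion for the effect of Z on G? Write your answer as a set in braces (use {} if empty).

{}

Variables eligible for adjustment (non-descendants of Z, excluding Z and G): {J, K, N}.
Backdoor paths from Z to G:
  P1: Z <- J <- N -> W <- G
  P2: Z <- J <- N -> H <- G
  P3: Z <- J -> W <- N -> H <- G
  P4: Z <- J -> W <- G
  P5: Z <- K -> W <- N -> H <- G
  P6: Z <- K -> W <- J <- N -> H <- G
  P7: Z <- K -> W <- G
Each backdoor path contains an unconditioned collider, so every path is already blocked with the empty conditioning set:
  P1: blocked at collider W (neither it nor any descendant is in the conditioning set).
  P2: blocked at collider H (neither it nor any descendant is in the conditioning set).
  P3: blocked at collider W (neither it nor any descendant is in the conditioning set).
  P4: blocked at collider W (neither it nor any descendant is in the conditioning set).
  P5: blocked at collider W (neither it nor any descendant is in the conditioning set).
  P6: blocked at collider W (neither it nor any descendant is in the conditioning set).
  P7: blocked at collider W (neither it nor any descendant is in the conditioning set).
The empty set is therefore the unique smallest valid set.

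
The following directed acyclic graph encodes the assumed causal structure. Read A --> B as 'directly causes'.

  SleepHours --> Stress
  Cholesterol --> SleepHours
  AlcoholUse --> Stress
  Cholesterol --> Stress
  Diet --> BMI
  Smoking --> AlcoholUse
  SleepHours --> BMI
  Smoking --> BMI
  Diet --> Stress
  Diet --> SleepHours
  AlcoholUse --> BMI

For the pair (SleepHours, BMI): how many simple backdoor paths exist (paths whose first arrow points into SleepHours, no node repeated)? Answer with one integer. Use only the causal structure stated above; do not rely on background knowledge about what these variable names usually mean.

6

A backdoor path from SleepHours to BMI is any simple undirected path whose first edge points into SleepHours (i.e. leaves SleepHours via a parent).
Parents of SleepHours: {Cholesterol, Diet}.
Enumerating:
  P1: SleepHours <- Cholesterol -> Stress <- AlcoholUse <- Smoking -> BMI
  P2: SleepHours <- Cholesterol -> Stress <- AlcoholUse -> BMI
  P3: SleepHours <- Cholesterol -> Stress <- Diet -> BMI
  P4: SleepHours <- Diet -> Stress <- AlcoholUse <- Smoking -> BMI
  P5: SleepHours <- Diet -> Stress <- AlcoholUse -> BMI
  P6: SleepHours <- Diet -> BMI
That exhausts the simple backdoor paths. Count: 6.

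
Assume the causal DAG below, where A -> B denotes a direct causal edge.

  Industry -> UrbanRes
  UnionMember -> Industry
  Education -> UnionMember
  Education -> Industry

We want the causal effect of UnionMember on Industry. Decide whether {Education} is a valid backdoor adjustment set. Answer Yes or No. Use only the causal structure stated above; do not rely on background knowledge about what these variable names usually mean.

Backdoor paths from UnionMember to Industry (paths whose first edge points into UnionMember):
  P1: UnionMember <- Education -> Industry
Condition 1 (no descendant of UnionMember in the set): holds — descendants of UnionMember are {Industry, UrbanRes}; none are in {Education}.
Condition 2 (every backdoor path blocked by {Education}):
  P1: blocked at fork node Education ∈ conditioning set.
{Education} satisfies the backdoor criterion.

Yes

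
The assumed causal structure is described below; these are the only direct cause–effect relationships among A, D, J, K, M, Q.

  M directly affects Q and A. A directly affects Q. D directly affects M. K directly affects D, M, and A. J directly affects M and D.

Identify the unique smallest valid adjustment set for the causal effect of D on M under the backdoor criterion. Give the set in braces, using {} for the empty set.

Variables eligible for adjustment (non-descendants of D, excluding D and M): {J, K}.
Backdoor paths from D to M:
  P1: D <- J -> M
  P2: D <- K -> M
  P3: D <- K -> A <- M
  P4: D <- K -> A -> Q <- M
The empty set is not sufficient: P1 (D <- J -> M) has no collider blocking it and no conditioned non-collider, so it is open.
Try {J, K}:
  P1: blocked at fork node J ∈ conditioning set.
  P2: blocked at fork node K ∈ conditioning set.
  P3: blocked at fork node K ∈ conditioning set.
  P4: blocked at fork node K ∈ conditioning set.
{J, K} contains no descendant of D and blocks every backdoor path.
Every element of {J, K} is needed (dropping J leaves P1 open; dropping K leaves P2 open), so no proper subset is valid.
Among all size-2 subsets of the eligible variables, only {J, K} blocks every backdoor path, so it is the unique smallest valid adjustment set.

{J, K}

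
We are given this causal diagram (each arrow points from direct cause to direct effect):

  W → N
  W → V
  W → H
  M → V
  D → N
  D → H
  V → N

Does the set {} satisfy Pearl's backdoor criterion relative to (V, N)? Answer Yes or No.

Backdoor paths from V to N (paths whose first edge points into V):
  P1: V <- W -> N
  P2: V <- W -> H <- D -> N
Condition 1 (no descendant of V in the set): holds — descendants of V are {N}; none are in {}.
Condition 2 (every backdoor path blocked by {}):
  P1: open — no interior node is in the conditioning set.
  P2: blocked at collider H (neither it nor any descendant is in the conditioning set).
{} does not satisfy the backdoor criterion.

No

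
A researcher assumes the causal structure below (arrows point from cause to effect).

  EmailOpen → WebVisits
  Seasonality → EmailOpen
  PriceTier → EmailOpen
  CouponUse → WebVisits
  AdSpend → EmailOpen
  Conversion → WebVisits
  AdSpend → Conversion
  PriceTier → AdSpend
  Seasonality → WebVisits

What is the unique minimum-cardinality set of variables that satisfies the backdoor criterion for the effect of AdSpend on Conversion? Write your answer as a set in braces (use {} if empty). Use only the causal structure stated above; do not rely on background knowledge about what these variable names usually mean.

Variables eligible for adjustment (non-descendants of AdSpend, excluding AdSpend and Conversion): {CouponUse, PriceTier, Seasonality}.
Backdoor paths from AdSpend to Conversion:
  P1: AdSpend <- PriceTier -> EmailOpen <- Seasonality -> WebVisits <- Conversion
  P2: AdSpend <- PriceTier -> EmailOpen -> WebVisits <- Conversion
Each backdoor path contains an unconditioned collider, so every path is already blocked with the empty conditioning set:
  P1: blocked at collider EmailOpen (neither it nor any descendant is in the conditioning set).
  P2: blocked at collider WebVisits (neither it nor any descendant is in the conditioning set).
The empty set is therefore the unique smallest valid set.

{}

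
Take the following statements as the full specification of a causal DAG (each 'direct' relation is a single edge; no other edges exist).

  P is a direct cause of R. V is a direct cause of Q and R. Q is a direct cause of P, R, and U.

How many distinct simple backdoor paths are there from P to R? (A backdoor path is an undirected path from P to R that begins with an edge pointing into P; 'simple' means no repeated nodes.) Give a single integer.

2

A backdoor path from P to R is any simple undirected path whose first edge points into P (i.e. leaves P via a parent).
Parents of P: {Q}.
Enumerating:
  P1: P <- Q <- V -> R
  P2: P <- Q -> R
That exhausts the simple backdoor paths. Count: 2.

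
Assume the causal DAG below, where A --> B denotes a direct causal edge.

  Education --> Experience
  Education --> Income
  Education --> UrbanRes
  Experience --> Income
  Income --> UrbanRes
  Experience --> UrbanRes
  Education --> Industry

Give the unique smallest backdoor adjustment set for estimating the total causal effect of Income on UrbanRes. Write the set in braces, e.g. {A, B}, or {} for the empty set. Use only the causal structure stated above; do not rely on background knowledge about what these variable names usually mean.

Variables eligible for adjustment (non-descendants of Income, excluding Income and UrbanRes): {Education, Experience, Industry}.
Backdoor paths from Income to UrbanRes:
  P1: Income <- Education -> Experience -> UrbanRes
  P2: Income <- Education -> UrbanRes
  P3: Income <- Experience <- Education -> UrbanRes
  P4: Income <- Experience -> UrbanRes
The empty set is not sufficient: P1 (Income <- Education -> Experience -> UrbanRes) has no collider blocking it and no conditioned non-collider, so it is open.
Try {Education, Experience}:
  P1: blocked at fork node Education ∈ conditioning set.
  P2: blocked at fork node Education ∈ conditioning set.
  P3: blocked at chain node Experience ∈ conditioning set.
  P4: blocked at fork node Experience ∈ conditioning set.
{Education, Experience} contains no descendant of Income and blocks every backdoor path.
Every element of {Education, Experience} is needed (dropping Education leaves P2 open; dropping Experience leaves P4 open), so no proper subset is valid.
Among all size-2 subsets of the eligible variables, only {Education, Experience} blocks every backdoor path, so it is the unique smallest valid adjustment set.

{Education, Experience}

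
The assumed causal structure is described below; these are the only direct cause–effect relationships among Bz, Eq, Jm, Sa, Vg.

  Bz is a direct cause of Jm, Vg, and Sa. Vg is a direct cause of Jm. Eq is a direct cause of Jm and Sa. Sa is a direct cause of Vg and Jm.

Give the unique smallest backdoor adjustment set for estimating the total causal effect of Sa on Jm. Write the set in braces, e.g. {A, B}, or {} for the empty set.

Variables eligible for adjustment (non-descendants of Sa, excluding Sa and Jm): {Bz, Eq}.
Backdoor paths from Sa to Jm:
  P1: Sa <- Bz -> Vg -> Jm
  P2: Sa <- Bz -> Jm
  P3: Sa <- Eq -> Jm
The empty set is not sufficient: P1 (Sa <- Bz -> Vg -> Jm) has no collider blocking it and no conditioned non-collider, so it is open.
Try {Bz, Eq}:
  P1: blocked at fork node Bz ∈ conditioning set.
  P2: blocked at fork node Bz ∈ conditioning set.
  P3: blocked at fork node Eq ∈ conditioning set.
{Bz, Eq} contains no descendant of Sa and blocks every backdoor path.
Every element of {Bz, Eq} is needed (dropping Bz leaves P1 open; dropping Eq leaves P3 open), so no proper subset is valid.
Among all size-2 subsets of the eligible variables, only {Bz, Eq} blocks every backdoor path, so it is the unique smallest valid adjustment set.

{Bz, Eq}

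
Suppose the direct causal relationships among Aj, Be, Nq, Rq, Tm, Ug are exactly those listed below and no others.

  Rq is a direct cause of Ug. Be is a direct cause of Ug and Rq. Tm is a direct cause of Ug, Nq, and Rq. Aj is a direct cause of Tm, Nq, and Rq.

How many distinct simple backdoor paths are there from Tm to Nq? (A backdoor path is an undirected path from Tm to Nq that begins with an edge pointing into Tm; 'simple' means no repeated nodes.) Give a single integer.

A backdoor path from Tm to Nq is any simple undirected path whose first edge points into Tm (i.e. leaves Tm via a parent).
Parents of Tm: {Aj}.
Enumerating:
  P1: Tm <- Aj -> Nq
That exhausts the simple backdoor paths. Count: 1.

1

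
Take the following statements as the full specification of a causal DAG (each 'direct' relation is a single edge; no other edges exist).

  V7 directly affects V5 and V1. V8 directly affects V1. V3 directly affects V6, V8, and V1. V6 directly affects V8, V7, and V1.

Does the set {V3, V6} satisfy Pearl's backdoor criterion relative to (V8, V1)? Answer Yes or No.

Backdoor paths from V8 to V1 (paths whose first edge points into V8):
  P1: V8 <- V3 -> V6 -> V7 -> V1
  P2: V8 <- V3 -> V6 -> V1
  P3: V8 <- V3 -> V1
  P4: V8 <- V6 <- V3 -> V1
  P5: V8 <- V6 -> V7 -> V1
  P6: V8 <- V6 -> V1
Condition 1 (no descendant of V8 in the set): holds — descendants of V8 are {V1}; none are in {V3, V6}.
Condition 2 (every backdoor path blocked by {V3, V6}):
  P1: blocked at fork node V3 ∈ conditioning set.
  P2: blocked at fork node V3 ∈ conditioning set.
  P3: blocked at fork node V3 ∈ conditioning set.
  P4: blocked at chain node V6 ∈ conditioning set.
  P5: blocked at fork node V6 ∈ conditioning set.
  P6: blocked at fork node V6 ∈ conditioning set.
{V3, V6} satisfies the backdoor criterion.

Yes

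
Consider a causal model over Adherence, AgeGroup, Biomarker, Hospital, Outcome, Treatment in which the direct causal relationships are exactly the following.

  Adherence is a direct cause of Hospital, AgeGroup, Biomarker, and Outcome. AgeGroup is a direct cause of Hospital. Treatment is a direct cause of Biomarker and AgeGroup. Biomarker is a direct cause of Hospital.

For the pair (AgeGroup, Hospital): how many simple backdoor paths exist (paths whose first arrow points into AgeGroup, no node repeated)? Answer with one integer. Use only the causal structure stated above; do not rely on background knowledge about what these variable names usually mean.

A backdoor path from AgeGroup to Hospital is any simple undirected path whose first edge points into AgeGroup (i.e. leaves AgeGroup via a parent).
Parents of AgeGroup: {Adherence, Treatment}.
Enumerating:
  P1: AgeGroup <- Adherence -> Biomarker -> Hospital
  P2: AgeGroup <- Adherence -> Hospital
  P3: AgeGroup <- Treatment -> Biomarker <- Adherence -> Hospital
  P4: AgeGroup <- Treatment -> Biomarker -> Hospital
That exhausts the simple backdoor paths. Count: 4.

4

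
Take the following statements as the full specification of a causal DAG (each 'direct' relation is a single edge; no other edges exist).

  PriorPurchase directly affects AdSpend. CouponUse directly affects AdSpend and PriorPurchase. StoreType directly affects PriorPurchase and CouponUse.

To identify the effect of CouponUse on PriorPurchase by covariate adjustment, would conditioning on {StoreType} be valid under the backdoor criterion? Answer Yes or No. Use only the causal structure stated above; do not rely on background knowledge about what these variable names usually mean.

Backdoor paths from CouponUse to PriorPurchase (paths whose first edge points into CouponUse):
  P1: CouponUse <- StoreType -> PriorPurchase
Condition 1 (no descendant of CouponUse in the set): holds — descendants of CouponUse are {AdSpend, PriorPurchase}; none are in {StoreType}.
Condition 2 (every backdoor path blocked by {StoreType}):
  P1: blocked at fork node StoreType ∈ conditioning set.
{StoreType} satisfies the backdoor criterion.

Yes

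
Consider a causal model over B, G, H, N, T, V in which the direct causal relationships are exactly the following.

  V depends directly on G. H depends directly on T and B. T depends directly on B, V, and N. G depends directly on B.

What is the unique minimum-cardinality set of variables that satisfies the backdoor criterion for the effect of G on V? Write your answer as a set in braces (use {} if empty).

Variables eligible for adjustment (non-descendants of G, excluding G and V): {B, N}.
Backdoor paths from G to V:
  P1: G <- B -> T <- V
  P2: G <- B -> H <- T <- V
Each backdoor path contains an unconditioned collider, so every path is already blocked with the empty conditioning set:
  P1: blocked at collider T (neither it nor any descendant is in the conditioning set).
  P2: blocked at collider H (neither it nor any descendant is in the conditioning set).
The empty set is therefore the unique smallest valid set.

{}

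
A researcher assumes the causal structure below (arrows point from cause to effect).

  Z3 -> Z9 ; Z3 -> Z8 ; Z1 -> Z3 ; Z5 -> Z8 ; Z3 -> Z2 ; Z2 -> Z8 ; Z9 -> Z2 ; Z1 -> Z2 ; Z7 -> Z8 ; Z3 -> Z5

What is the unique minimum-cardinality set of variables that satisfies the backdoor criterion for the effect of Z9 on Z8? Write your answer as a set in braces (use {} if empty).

{Z3}

Variables eligible for adjustment (non-descendants of Z9, excluding Z9 and Z8): {Z1, Z3, Z5, Z7}.
Backdoor paths from Z9 to Z8:
  P1: Z9 <- Z3 <- Z1 -> Z2 -> Z8
  P2: Z9 <- Z3 -> Z5 -> Z8
  P3: Z9 <- Z3 -> Z2 -> Z8
  P4: Z9 <- Z3 -> Z8
The empty set is not sufficient: P1 (Z9 <- Z3 <- Z1 -> Z2 -> Z8) has no collider blocking it and no conditioned non-collider, so it is open.
Try {Z3}:
  P1: blocked at chain node Z3 ∈ conditioning set.
  P2: blocked at fork node Z3 ∈ conditioning set.
  P3: blocked at fork node Z3 ∈ conditioning set.
  P4: blocked at fork node Z3 ∈ conditioning set.
{Z3} contains no descendant of Z9 and blocks every backdoor path.
No other singleton works — e.g. {Z1} leaves P2 open — so {Z3} is the unique smallest valid adjustment set.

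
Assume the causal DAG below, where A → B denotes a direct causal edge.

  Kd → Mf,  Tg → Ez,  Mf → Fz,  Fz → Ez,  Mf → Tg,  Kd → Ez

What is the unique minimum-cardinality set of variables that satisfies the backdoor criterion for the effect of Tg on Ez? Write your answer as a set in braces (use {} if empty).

Variables eligible for adjustment (non-descendants of Tg, excluding Tg and Ez): {Fz, Kd, Mf}.
Backdoor paths from Tg to Ez:
  P1: Tg <- Mf <- Kd -> Ez
  P2: Tg <- Mf -> Fz -> Ez
The empty set is not sufficient: P1 (Tg <- Mf <- Kd -> Ez) has no collider blocking it and no conditioned non-collider, so it is open.
Try {Mf}:
  P1: blocked at chain node Mf ∈ conditioning set.
  P2: blocked at fork node Mf ∈ conditioning set.
{Mf} contains no descendant of Tg and blocks every backdoor path.
No other singleton works — e.g. {Kd} leaves P2 open — so {Mf} is the unique smallest valid adjustment set.

{Mf}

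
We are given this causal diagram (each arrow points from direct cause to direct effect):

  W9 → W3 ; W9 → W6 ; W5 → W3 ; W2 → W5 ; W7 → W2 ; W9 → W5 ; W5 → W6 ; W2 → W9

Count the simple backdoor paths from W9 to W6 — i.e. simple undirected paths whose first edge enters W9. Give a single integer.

A backdoor path from W9 to W6 is any simple undirected path whose first edge points into W9 (i.e. leaves W9 via a parent).
Parents of W9: {W2}.
Enumerating:
  P1: W9 <- W2 -> W5 -> W6
That exhausts the simple backdoor paths. Count: 1.

1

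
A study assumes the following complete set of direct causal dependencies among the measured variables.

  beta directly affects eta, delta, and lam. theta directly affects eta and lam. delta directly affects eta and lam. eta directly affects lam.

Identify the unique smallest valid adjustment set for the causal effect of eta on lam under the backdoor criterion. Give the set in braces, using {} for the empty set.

Variables eligible for adjustment (non-descendants of eta, excluding eta and lam): {beta, delta, theta}.
Backdoor paths from eta to lam:
  P1: eta <- theta -> lam
  P2: eta <- beta -> delta -> lam
  P3: eta <- beta -> lam
  P4: eta <- delta <- beta -> lam
  P5: eta <- delta -> lam
The empty set is not sufficient: P1 (eta <- theta -> lam) has no collider blocking it and no conditioned non-collider, so it is open.
Try {beta, delta, theta}:
  P1: blocked at fork node theta ∈ conditioning set.
  P2: blocked at fork node beta ∈ conditioning set.
  P3: blocked at fork node beta ∈ conditioning set.
  P4: blocked at chain node delta ∈ conditioning set.
  P5: blocked at fork node delta ∈ conditioning set.
{beta, delta, theta} contains no descendant of eta and blocks every backdoor path.
Every element of {beta, delta, theta} is needed (dropping beta leaves P3 open; dropping delta leaves P5 open; dropping theta leaves P1 open), so no proper subset is valid.
Among all size-3 subsets of the eligible variables, only {beta, delta, theta} blocks every backdoor path, so it is the unique smallest valid adjustment set.

{beta, delta, theta}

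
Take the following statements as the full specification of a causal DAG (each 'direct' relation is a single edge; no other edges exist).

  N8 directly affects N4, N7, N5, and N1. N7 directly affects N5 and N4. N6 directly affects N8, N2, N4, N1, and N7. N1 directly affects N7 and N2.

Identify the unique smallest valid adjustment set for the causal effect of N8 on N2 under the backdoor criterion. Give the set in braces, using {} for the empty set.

{N6}

Variables eligible for adjustment (non-descendants of N8, excluding N8 and N2): {N6}.
Backdoor paths from N8 to N2:
  P1: N8 <- N6 -> N1 -> N2
  P2: N8 <- N6 -> N7 <- N1 -> N2
  P3: N8 <- N6 -> N2
  P4: N8 <- N6 -> N4 <- N7 <- N1 -> N2
The empty set is not sufficient: P1 (N8 <- N6 -> N1 -> N2) has no collider blocking it and no conditioned non-collider, so it is open.
Try {N6}:
  P1: blocked at fork node N6 ∈ conditioning set.
  P2: blocked at fork node N6 ∈ conditioning set.
  P3: blocked at fork node N6 ∈ conditioning set.
  P4: blocked at fork node N6 ∈ conditioning set.
{N6} contains no descendant of N8 and blocks every backdoor path.
{N6} is the unique smallest valid adjustment set.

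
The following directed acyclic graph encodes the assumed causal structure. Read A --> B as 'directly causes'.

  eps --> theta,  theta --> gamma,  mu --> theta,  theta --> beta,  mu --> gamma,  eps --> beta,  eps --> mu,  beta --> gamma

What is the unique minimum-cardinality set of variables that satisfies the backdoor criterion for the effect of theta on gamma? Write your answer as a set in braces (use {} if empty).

Variables eligible for adjustment (non-descendants of theta, excluding theta and gamma): {eps, mu}.
Backdoor paths from theta to gamma:
  P1: theta <- eps -> mu -> gamma
  P2: theta <- eps -> beta -> gamma
  P3: theta <- mu <- eps -> beta -> gamma
  P4: theta <- mu -> gamma
The empty set is not sufficient: P1 (theta <- eps -> mu -> gamma) has no collider blocking it and no conditioned non-collider, so it is open.
Try {eps, mu}:
  P1: blocked at fork node eps ∈ conditioning set.
  P2: blocked at fork node eps ∈ conditioning set.
  P3: blocked at chain node mu ∈ conditioning set.
  P4: blocked at fork node mu ∈ conditioning set.
{eps, mu} contains no descendant of theta and blocks every backdoor path.
Every element of {eps, mu} is needed (dropping eps leaves P2 open; dropping mu leaves P4 open), so no proper subset is valid.
Among all size-2 subsets of the eligible variables, only {eps, mu} blocks every backdoor path, so it is the unique smallest valid adjustment set.

{eps, mu}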